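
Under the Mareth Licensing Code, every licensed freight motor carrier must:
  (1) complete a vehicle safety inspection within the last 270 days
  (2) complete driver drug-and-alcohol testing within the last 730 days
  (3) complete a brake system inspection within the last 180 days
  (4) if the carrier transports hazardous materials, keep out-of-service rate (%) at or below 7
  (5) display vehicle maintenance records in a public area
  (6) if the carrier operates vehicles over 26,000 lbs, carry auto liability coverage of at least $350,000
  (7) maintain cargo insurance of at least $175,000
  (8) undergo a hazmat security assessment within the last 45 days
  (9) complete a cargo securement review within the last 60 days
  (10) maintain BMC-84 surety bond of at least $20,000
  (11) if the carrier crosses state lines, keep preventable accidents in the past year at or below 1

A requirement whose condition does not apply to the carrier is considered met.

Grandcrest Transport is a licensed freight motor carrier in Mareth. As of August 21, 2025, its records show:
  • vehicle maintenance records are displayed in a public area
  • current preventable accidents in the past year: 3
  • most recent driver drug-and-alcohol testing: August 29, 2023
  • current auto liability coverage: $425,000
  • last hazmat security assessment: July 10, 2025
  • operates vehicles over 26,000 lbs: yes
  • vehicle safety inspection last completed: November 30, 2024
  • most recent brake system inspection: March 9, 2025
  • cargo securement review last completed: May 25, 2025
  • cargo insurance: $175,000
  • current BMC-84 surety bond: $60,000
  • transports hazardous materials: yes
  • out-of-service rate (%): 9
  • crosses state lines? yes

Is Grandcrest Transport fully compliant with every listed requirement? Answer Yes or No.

No

1. vehicle safety inspection 264 days ago vs limit 270 → met
2. driver drug-and-alcohol testing 723 days ago vs limit 730 → met
3. brake system inspection 165 days ago vs limit 180 → met
4. condition 'transports hazardous materials' holds; out-of-service rate (%) 9 > 7 → not met
5. vehicle maintenance records present → met
6. condition 'operates vehicles over 26,000 lbs' holds; auto liability coverage $425,000 ≥ $350,000 → met
7. cargo insurance $175,000 ≥ $175,000 → met
8. hazmat security assessment 42 days ago vs limit 45 → met
9. cargo securement review 88 days ago vs limit 60 → not met
10. BMC-84 surety bond $60,000 ≥ $20,000 → met
11. condition 'crosses state lines' holds; preventable accidents in the past year 3 > 1 → not met
Not met: 4, 9, 11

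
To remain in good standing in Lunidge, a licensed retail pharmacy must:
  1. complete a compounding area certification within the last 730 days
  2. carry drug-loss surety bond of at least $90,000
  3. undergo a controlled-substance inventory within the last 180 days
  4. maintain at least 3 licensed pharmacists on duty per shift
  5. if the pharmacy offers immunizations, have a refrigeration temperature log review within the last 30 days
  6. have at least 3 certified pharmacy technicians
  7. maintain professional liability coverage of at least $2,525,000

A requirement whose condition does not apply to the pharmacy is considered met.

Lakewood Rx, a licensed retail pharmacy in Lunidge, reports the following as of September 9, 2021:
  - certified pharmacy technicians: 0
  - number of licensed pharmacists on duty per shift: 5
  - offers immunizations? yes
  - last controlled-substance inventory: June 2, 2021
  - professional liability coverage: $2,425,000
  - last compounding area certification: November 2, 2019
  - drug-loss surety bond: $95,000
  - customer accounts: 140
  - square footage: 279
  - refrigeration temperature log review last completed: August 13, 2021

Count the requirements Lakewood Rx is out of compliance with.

2

1. compounding area certification 677 days ago vs limit 730 → met
2. drug-loss surety bond $95,000 ≥ $90,000 → met
3. controlled-substance inventory 99 days ago vs limit 180 → met
4. licensed pharmacists on duty per shift 5 ≥ 3 → met
5. condition 'offers immunizations' holds; refrigeration temperature log review 27 days ago vs limit 30 → met
6. certified pharmacy technicians 0 < 3 → not met
7. professional liability coverage $2,425,000 < $2,525,000 → not met
Not met: 2 of 7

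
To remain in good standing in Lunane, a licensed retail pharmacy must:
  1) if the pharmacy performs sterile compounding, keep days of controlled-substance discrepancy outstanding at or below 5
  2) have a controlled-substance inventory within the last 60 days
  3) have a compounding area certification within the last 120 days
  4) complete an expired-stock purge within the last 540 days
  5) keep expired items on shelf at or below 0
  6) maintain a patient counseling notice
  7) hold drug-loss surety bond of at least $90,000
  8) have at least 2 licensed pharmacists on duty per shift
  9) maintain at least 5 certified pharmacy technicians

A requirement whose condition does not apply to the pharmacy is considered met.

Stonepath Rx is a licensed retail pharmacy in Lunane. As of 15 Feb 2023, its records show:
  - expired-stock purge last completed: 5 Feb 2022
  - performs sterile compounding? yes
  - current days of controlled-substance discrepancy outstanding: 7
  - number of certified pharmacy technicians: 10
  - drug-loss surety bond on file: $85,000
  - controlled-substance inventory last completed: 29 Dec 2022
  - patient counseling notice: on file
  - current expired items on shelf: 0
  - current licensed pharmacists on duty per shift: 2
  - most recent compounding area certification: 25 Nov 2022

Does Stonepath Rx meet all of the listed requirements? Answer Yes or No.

No

1. condition 'performs sterile compounding' holds; days of controlled-substance discrepancy outstanding 7 > 5 → not met
2. controlled-substance inventory 48 days ago vs limit 60 → met
3. compounding area certification 82 days ago vs limit 120 → met
4. expired-stock purge 375 days ago vs limit 540 → met
5. expired items on shelf 0 ≤ 0 → met
6. patient counseling notice present → met
7. drug-loss surety bond $85,000 < $90,000 → not met
8. licensed pharmacists on duty per shift 2 ≥ 2 → met
9. certified pharmacy technicians 10 ≥ 5 → met
Not met: 1, 7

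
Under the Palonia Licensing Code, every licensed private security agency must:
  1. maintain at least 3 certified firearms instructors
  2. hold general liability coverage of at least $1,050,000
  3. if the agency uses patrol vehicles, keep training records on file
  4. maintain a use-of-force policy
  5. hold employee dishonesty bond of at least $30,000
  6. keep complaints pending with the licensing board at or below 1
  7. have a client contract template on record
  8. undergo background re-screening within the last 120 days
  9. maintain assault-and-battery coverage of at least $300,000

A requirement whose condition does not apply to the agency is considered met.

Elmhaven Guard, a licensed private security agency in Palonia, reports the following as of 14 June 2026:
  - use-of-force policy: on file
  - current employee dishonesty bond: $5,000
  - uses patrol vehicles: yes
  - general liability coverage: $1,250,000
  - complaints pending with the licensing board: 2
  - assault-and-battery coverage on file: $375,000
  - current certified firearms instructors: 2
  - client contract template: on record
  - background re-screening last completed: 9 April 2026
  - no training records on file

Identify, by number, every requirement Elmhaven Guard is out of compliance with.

1, 3, 5, 6

1. certified firearms instructors 2 < 3 → not met
2. general liability coverage $1,250,000 ≥ $1,050,000 → met
3. condition 'uses patrol vehicles' holds; training records absent → not met
4. use-of-force policy present → met
5. employee dishonesty bond $5,000 < $30,000 → not met
6. complaints pending with the licensing board 2 > 1 → not met
7. client contract template present → met
8. background re-screening 66 days ago vs limit 120 → met
9. assault-and-battery coverage $375,000 ≥ $300,000 → met
Not met: 1, 3, 5, 6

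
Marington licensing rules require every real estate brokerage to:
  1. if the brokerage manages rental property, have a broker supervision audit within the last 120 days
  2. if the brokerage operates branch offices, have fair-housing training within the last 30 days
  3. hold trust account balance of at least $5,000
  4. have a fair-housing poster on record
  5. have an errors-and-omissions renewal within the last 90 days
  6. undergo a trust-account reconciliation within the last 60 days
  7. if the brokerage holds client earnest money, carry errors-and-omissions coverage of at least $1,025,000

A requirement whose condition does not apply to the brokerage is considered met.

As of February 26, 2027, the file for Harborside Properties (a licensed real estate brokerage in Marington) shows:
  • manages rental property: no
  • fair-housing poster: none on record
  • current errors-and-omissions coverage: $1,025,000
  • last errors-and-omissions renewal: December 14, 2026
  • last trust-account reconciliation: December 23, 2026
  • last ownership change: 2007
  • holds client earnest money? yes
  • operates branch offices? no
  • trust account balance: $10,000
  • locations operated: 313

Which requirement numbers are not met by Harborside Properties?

1. condition 'manages rental property' does not hold → requirement n/a → met
2. condition 'operates branch offices' does not hold → requirement n/a → met
3. trust account balance $10,000 ≥ $5,000 → met
4. fair-housing poster absent → not met
5. errors-and-omissions renewal 74 days ago vs limit 90 → met
6. trust-account reconciliation 65 days ago vs limit 60 → not met
7. condition 'holds client earnest money' holds; errors-and-omissions coverage $1,025,000 ≥ $1,025,000 → met
Not met: 4, 6

4, 6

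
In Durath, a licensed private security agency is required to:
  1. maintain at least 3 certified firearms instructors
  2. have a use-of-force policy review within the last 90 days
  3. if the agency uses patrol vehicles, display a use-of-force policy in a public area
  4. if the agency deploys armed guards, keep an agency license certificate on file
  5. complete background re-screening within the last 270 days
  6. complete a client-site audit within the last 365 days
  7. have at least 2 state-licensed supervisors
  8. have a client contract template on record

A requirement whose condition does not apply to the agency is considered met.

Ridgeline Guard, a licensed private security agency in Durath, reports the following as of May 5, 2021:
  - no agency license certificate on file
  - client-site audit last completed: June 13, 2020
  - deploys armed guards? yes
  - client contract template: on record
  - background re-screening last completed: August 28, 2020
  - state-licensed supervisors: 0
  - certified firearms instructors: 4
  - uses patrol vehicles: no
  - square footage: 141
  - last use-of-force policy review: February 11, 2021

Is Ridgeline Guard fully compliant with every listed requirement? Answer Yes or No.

1. certified firearms instructors 4 ≥ 3 → met
2. use-of-force policy review 83 days ago vs limit 90 → met
3. condition 'uses patrol vehicles' does not hold → requirement n/a → met
4. condition 'deploys armed guards' holds; agency license certificate absent → not met
5. background re-screening 250 days ago vs limit 270 → met
6. client-site audit 326 days ago vs limit 365 → met
7. state-licensed supervisors 0 < 2 → not met
8. client contract template present → met
Not met: 4, 7

No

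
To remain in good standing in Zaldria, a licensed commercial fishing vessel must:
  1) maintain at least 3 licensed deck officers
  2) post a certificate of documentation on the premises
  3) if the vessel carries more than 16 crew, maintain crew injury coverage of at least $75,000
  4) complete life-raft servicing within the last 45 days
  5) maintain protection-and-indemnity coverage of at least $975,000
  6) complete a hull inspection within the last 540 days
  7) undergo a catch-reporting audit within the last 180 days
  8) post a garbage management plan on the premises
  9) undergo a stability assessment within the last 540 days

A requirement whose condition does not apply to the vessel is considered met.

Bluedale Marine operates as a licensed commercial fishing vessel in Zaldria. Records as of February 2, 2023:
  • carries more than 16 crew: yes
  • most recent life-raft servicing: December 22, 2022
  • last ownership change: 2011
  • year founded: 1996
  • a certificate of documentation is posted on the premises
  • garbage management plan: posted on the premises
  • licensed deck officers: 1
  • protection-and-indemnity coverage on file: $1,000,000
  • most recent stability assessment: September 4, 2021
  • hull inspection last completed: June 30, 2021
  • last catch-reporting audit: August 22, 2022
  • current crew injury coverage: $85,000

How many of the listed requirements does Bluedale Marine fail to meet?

1. licensed deck officers 1 < 3 → not met
2. certificate of documentation present → met
3. condition 'carries more than 16 crew' holds; crew injury coverage $85,000 ≥ $75,000 → met
4. life-raft servicing 42 days ago vs limit 45 → met
5. protection-and-indemnity coverage $1,000,000 ≥ $975,000 → met
6. hull inspection 582 days ago vs limit 540 → not met
7. catch-reporting audit 164 days ago vs limit 180 → met
8. garbage management plan present → met
9. stability assessment 516 days ago vs limit 540 → met
Not met: 2 of 9

2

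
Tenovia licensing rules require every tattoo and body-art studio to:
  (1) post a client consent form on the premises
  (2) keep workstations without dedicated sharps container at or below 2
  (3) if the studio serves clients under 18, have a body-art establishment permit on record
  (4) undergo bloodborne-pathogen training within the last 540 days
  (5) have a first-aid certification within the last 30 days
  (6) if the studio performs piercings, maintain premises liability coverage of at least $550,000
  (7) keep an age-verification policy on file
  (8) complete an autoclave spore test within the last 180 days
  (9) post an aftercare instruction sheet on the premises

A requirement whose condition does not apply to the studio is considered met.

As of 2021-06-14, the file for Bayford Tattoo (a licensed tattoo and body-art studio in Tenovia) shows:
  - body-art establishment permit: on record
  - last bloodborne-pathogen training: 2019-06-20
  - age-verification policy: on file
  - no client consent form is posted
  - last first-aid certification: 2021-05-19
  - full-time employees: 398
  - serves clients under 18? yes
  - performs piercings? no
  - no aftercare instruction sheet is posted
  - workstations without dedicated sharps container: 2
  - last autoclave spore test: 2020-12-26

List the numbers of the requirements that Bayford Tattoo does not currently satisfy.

1, 4, 9

1. client consent form absent → not met
2. workstations without dedicated sharps container 2 ≤ 2 → met
3. condition 'serves clients under 18' holds; body-art establishment permit present → met
4. bloodborne-pathogen training 725 days ago vs limit 540 → not met
5. first-aid certification 26 days ago vs limit 30 → met
6. condition 'performs piercings' does not hold → requirement n/a → met
7. age-verification policy present → met
8. autoclave spore test 170 days ago vs limit 180 → met
9. aftercare instruction sheet absent → not met
Not met: 1, 4, 9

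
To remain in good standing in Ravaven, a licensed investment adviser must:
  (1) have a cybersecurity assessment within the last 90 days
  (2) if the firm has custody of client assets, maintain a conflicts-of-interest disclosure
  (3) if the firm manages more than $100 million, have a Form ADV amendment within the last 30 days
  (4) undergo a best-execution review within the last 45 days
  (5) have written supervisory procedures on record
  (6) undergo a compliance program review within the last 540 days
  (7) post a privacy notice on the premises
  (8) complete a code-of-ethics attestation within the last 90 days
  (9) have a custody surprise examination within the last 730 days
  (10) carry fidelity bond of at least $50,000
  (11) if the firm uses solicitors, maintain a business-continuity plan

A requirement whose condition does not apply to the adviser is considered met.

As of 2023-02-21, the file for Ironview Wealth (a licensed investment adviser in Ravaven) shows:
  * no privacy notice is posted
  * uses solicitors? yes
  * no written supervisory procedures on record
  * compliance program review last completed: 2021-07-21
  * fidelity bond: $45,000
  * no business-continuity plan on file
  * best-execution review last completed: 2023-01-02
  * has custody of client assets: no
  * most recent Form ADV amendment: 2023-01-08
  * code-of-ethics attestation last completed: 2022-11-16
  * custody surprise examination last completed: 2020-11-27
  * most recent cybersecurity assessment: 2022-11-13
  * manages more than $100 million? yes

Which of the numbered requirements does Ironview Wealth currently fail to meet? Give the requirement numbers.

1, 3, 4, 5, 6, 7, 8, 9, 10, 11

1. cybersecurity assessment 100 days ago vs limit 90 → not met
2. condition 'has custody of client assets' does not hold → requirement n/a → met
3. condition 'manages more than $100 million' holds; Form ADV amendment 44 days ago vs limit 30 → not met
4. best-execution review 50 days ago vs limit 45 → not met
5. written supervisory procedures absent → not met
6. compliance program review 580 days ago vs limit 540 → not met
7. privacy notice absent → not met
8. code-of-ethics attestation 97 days ago vs limit 90 → not met
9. custody surprise examination 816 days ago vs limit 730 → not met
10. fidelity bond $45,000 < $50,000 → not met
11. condition 'uses solicitors' holds; business-continuity plan absent → not met
Not met: 1, 3, 4, 5, 6, 7, 8, 9, 10, 11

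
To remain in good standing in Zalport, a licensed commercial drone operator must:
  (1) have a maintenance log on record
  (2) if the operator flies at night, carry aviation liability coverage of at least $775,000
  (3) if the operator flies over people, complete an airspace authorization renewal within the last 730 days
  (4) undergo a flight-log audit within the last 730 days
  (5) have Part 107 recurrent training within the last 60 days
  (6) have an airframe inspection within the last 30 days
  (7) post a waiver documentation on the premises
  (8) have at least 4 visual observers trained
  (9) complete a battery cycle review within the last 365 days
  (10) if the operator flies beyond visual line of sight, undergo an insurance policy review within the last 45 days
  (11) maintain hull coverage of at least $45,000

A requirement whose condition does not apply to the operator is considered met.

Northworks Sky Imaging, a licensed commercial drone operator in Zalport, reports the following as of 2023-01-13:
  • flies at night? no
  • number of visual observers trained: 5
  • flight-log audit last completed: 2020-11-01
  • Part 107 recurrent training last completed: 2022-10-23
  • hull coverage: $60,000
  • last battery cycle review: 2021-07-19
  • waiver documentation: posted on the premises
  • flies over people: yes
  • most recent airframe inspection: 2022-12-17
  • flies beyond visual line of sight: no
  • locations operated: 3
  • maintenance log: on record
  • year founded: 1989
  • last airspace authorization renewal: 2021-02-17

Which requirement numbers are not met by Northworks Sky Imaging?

1. maintenance log present → met
2. condition 'flies at night' does not hold → requirement n/a → met
3. condition 'flies over people' holds; airspace authorization renewal 695 days ago vs limit 730 → met
4. flight-log audit 803 days ago vs limit 730 → not met
5. Part 107 recurrent training 82 days ago vs limit 60 → not met
6. airframe inspection 27 days ago vs limit 30 → met
7. waiver documentation present → met
8. visual observers trained 5 ≥ 4 → met
9. battery cycle review 543 days ago vs limit 365 → not met
10. condition 'flies beyond visual line of sight' does not hold → requirement n/a → met
11. hull coverage $60,000 ≥ $45,000 → met
Not met: 4, 5, 9

4, 5, 9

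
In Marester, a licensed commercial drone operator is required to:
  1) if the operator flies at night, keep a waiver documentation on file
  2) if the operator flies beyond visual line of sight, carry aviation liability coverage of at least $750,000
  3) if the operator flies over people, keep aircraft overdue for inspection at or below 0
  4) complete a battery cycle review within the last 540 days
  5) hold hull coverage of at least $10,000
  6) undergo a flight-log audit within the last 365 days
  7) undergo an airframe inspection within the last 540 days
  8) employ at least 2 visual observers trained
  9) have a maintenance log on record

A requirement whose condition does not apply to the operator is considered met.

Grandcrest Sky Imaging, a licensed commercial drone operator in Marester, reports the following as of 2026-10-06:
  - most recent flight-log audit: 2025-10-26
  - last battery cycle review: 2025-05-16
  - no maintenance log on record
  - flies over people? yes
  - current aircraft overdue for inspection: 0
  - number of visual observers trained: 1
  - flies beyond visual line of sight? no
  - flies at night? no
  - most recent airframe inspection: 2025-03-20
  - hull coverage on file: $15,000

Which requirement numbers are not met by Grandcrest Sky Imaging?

1. condition 'flies at night' does not hold → requirement n/a → met
2. condition 'flies beyond visual line of sight' does not hold → requirement n/a → met
3. condition 'flies over people' holds; aircraft overdue for inspection 0 ≤ 0 → met
4. battery cycle review 508 days ago vs limit 540 → met
5. hull coverage $15,000 ≥ $10,000 → met
6. flight-log audit 345 days ago vs limit 365 → met
7. airframe inspection 565 days ago vs limit 540 → not met
8. visual observers trained 1 < 2 → not met
9. maintenance log absent → not met
Not met: 7, 8, 9

7, 8, 9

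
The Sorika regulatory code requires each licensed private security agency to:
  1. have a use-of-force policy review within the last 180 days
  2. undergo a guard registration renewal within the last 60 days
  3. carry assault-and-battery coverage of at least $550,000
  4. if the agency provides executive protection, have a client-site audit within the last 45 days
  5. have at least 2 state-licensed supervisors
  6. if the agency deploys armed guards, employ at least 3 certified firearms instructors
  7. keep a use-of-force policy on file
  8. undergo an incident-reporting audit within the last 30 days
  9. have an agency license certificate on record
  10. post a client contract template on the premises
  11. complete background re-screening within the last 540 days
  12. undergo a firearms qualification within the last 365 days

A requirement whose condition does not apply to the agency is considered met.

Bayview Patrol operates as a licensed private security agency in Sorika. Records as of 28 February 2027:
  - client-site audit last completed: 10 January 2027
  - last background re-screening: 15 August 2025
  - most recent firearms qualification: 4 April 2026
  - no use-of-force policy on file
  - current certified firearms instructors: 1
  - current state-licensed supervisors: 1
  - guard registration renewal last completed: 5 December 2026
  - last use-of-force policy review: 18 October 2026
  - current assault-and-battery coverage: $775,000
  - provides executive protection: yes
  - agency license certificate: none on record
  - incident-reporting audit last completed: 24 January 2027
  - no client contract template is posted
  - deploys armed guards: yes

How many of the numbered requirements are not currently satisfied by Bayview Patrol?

1. use-of-force policy review 133 days ago vs limit 180 → met
2. guard registration renewal 85 days ago vs limit 60 → not met
3. assault-and-battery coverage $775,000 ≥ $550,000 → met
4. condition 'provides executive protection' holds; client-site audit 49 days ago vs limit 45 → not met
5. state-licensed supervisors 1 < 2 → not met
6. condition 'deploys armed guards' holds; certified firearms instructors 1 < 3 → not met
7. use-of-force policy absent → not met
8. incident-reporting audit 35 days ago vs limit 30 → not met
9. agency license certificate absent → not met
10. client contract template absent → not met
11. background re-screening 562 days ago vs limit 540 → not met
12. firearms qualification 330 days ago vs limit 365 → met
Not met: 9 of 12

9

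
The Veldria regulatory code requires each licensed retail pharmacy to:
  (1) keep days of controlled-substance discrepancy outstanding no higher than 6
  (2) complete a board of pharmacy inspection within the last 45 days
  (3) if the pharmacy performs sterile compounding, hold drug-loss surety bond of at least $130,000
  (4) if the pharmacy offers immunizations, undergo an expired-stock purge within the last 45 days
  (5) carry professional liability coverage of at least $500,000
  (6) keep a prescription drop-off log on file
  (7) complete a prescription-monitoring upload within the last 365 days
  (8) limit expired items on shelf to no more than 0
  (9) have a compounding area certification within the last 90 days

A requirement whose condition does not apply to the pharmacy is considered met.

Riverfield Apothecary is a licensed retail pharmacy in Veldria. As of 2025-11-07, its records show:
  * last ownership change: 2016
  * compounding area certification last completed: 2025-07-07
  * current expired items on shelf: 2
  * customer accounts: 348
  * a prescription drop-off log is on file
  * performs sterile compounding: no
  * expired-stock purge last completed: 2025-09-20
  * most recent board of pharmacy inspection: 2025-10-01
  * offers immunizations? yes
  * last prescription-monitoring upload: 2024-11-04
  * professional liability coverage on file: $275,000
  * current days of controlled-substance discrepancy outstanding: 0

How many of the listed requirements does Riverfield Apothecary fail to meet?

1. days of controlled-substance discrepancy outstanding 0 ≤ 6 → met
2. board of pharmacy inspection 37 days ago vs limit 45 → met
3. condition 'performs sterile compounding' does not hold → requirement n/a → met
4. condition 'offers immunizations' holds; expired-stock purge 48 days ago vs limit 45 → not met
5. professional liability coverage $275,000 < $500,000 → not met
6. prescription drop-off log present → met
7. prescription-monitoring upload 368 days ago vs limit 365 → not met
8. expired items on shelf 2 > 0 → not met
9. compounding area certification 123 days ago vs limit 90 → not met
Not met: 5 of 9

5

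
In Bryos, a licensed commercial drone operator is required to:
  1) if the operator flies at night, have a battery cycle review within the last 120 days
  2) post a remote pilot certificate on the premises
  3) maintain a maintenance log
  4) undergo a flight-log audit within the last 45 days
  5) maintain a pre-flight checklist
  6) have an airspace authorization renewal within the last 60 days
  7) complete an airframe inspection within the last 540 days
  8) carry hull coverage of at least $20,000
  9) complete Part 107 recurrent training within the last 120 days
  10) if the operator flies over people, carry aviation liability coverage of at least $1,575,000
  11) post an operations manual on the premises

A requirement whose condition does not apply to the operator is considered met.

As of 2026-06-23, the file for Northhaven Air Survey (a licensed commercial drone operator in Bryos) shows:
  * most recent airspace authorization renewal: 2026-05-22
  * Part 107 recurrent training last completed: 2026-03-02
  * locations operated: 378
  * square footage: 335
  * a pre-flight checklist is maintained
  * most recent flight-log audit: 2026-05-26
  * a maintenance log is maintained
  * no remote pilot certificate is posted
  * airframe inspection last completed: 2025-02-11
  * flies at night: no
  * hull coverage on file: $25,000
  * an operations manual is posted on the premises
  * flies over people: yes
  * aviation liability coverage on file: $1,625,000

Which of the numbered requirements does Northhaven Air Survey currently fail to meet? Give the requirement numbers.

2

1. condition 'flies at night' does not hold → requirement n/a → met
2. remote pilot certificate absent → not met
3. maintenance log present → met
4. flight-log audit 28 days ago vs limit 45 → met
5. pre-flight checklist present → met
6. airspace authorization renewal 32 days ago vs limit 60 → met
7. airframe inspection 497 days ago vs limit 540 → met
8. hull coverage $25,000 ≥ $20,000 → met
9. Part 107 recurrent training 113 days ago vs limit 120 → met
10. condition 'flies over people' holds; aviation liability coverage $1,625,000 ≥ $1,575,000 → met
11. operations manual present → met
Not met: 2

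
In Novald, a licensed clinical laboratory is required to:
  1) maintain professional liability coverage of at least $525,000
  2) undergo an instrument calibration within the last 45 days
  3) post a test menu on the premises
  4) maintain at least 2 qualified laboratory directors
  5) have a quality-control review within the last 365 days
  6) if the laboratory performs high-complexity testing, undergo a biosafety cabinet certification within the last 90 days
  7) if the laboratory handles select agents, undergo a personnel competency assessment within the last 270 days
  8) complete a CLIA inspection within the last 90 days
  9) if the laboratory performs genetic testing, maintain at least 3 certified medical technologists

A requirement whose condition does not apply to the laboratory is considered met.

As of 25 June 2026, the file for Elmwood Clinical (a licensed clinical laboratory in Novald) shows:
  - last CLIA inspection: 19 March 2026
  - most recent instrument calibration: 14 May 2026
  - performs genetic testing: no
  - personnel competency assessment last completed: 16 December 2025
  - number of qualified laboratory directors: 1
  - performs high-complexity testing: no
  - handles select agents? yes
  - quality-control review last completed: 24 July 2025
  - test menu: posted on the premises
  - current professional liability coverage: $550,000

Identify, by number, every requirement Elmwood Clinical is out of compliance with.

1. professional liability coverage $550,000 ≥ $525,000 → met
2. instrument calibration 42 days ago vs limit 45 → met
3. test menu present → met
4. qualified laboratory directors 1 < 2 → not met
5. quality-control review 336 days ago vs limit 365 → met
6. condition 'performs high-complexity testing' does not hold → requirement n/a → met
7. condition 'handles select agents' holds; personnel competency assessment 191 days ago vs limit 270 → met
8. CLIA inspection 98 days ago vs limit 90 → not met
9. condition 'performs genetic testing' does not hold → requirement n/a → met
Not met: 4, 8

4, 8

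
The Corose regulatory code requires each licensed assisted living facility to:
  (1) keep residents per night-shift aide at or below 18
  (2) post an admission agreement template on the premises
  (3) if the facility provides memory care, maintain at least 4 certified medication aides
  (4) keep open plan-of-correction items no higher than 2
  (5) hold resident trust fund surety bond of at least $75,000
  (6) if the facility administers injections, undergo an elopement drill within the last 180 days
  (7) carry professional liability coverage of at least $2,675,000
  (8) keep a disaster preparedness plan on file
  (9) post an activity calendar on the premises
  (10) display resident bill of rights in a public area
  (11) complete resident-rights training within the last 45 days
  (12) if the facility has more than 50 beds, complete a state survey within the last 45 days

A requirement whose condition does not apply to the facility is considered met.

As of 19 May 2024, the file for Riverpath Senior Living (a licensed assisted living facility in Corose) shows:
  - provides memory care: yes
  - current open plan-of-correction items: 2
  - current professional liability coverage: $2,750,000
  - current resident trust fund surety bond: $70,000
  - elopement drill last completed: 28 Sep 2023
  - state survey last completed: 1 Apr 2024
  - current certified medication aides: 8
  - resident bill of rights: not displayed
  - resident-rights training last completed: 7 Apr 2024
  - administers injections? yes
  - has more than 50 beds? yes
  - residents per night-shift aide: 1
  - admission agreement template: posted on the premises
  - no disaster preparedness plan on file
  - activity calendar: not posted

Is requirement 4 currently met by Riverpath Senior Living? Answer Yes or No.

4. open plan-of-correction items 2 ≤ 2 → met

Yes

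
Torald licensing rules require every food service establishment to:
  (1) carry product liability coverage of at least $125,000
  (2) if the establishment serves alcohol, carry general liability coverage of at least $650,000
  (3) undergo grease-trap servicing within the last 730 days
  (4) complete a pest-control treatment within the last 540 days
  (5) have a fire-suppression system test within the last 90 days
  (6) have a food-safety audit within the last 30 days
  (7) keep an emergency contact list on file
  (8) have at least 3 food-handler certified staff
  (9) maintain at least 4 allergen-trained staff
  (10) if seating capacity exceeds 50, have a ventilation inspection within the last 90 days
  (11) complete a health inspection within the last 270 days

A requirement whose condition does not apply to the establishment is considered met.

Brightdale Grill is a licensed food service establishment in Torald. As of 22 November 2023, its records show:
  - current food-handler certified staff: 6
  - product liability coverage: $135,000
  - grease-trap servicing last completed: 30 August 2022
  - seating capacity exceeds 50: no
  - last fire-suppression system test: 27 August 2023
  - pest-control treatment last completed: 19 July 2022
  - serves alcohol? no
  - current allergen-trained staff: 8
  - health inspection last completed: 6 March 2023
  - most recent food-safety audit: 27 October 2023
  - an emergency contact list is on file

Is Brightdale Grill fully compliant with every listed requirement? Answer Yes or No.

1. product liability coverage $135,000 ≥ $125,000 → met
2. condition 'serves alcohol' does not hold → requirement n/a → met
3. grease-trap servicing 449 days ago vs limit 730 → met
4. pest-control treatment 491 days ago vs limit 540 → met
5. fire-suppression system test 87 days ago vs limit 90 → met
6. food-safety audit 26 days ago vs limit 30 → met
7. emergency contact list present → met
8. food-handler certified staff 6 ≥ 3 → met
9. allergen-trained staff 8 ≥ 4 → met
10. condition 'seating capacity exceeds 50' does not hold → requirement n/a → met
11. health inspection 261 days ago vs limit 270 → met
All met.

Yes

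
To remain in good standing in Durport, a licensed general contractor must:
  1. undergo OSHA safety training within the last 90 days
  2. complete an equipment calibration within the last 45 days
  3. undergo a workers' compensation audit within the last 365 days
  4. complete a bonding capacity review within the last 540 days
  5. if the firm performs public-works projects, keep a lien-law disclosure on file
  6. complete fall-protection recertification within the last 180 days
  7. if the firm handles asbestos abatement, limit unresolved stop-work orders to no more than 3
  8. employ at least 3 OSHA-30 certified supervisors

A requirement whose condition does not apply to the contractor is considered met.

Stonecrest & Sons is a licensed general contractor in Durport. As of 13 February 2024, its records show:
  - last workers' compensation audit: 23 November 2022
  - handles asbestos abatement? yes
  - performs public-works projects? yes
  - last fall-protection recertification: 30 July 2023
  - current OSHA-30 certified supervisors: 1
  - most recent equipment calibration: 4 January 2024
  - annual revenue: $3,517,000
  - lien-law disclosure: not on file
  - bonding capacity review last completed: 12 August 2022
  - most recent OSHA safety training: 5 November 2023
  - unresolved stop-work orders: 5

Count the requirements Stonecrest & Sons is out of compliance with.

1. OSHA safety training 100 days ago vs limit 90 → not met
2. equipment calibration 40 days ago vs limit 45 → met
3. workers' compensation audit 447 days ago vs limit 365 → not met
4. bonding capacity review 550 days ago vs limit 540 → not met
5. condition 'performs public-works projects' holds; lien-law disclosure absent → not met
6. fall-protection recertification 198 days ago vs limit 180 → not met
7. condition 'handles asbestos abatement' holds; unresolved stop-work orders 5 > 3 → not met
8. OSHA-30 certified supervisors 1 < 3 → not met
Not met: 7 of 8

7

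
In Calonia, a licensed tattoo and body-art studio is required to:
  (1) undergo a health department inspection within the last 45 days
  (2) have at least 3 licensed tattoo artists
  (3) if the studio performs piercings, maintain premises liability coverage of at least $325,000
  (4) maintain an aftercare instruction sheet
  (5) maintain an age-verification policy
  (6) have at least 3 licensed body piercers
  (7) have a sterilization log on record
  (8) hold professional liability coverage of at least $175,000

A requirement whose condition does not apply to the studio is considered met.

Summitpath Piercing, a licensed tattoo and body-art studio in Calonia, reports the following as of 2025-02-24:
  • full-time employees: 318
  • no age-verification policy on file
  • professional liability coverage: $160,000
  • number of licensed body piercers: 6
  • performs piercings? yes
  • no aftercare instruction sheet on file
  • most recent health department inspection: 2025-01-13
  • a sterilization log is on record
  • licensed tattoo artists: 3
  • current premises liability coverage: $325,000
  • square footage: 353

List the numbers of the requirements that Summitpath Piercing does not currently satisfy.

4, 5, 8

1. health department inspection 42 days ago vs limit 45 → met
2. licensed tattoo artists 3 ≥ 3 → met
3. condition 'performs piercings' holds; premises liability coverage $325,000 ≥ $325,000 → met
4. aftercare instruction sheet absent → not met
5. age-verification policy absent → not met
6. licensed body piercers 6 ≥ 3 → met
7. sterilization log present → met
8. professional liability coverage $160,000 < $175,000 → not met
Not met: 4, 5, 8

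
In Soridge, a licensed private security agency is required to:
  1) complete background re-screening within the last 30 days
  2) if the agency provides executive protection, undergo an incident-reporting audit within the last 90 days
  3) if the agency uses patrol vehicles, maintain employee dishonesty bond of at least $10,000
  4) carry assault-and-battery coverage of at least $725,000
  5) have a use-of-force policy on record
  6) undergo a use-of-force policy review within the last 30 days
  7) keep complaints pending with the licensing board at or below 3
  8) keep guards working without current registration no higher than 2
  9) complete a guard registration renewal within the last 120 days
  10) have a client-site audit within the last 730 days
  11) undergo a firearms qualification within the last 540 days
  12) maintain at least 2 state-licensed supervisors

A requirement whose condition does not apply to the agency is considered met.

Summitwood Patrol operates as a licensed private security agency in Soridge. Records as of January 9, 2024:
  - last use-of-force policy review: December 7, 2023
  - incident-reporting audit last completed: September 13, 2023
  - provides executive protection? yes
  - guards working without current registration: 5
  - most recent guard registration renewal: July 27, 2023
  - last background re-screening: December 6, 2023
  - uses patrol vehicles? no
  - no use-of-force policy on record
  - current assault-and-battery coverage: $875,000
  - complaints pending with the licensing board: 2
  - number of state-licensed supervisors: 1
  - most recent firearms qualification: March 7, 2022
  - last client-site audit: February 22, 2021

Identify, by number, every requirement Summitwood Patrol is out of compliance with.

1. background re-screening 34 days ago vs limit 30 → not met
2. condition 'provides executive protection' holds; incident-reporting audit 118 days ago vs limit 90 → not met
3. condition 'uses patrol vehicles' does not hold → requirement n/a → met
4. assault-and-battery coverage $875,000 ≥ $725,000 → met
5. use-of-force policy absent → not met
6. use-of-force policy review 33 days ago vs limit 30 → not met
7. complaints pending with the licensing board 2 ≤ 3 → met
8. guards working without current registration 5 > 2 → not met
9. guard registration renewal 166 days ago vs limit 120 → not met
10. client-site audit 1051 days ago vs limit 730 → not met
11. firearms qualification 673 days ago vs limit 540 → not met
12. state-licensed supervisors 1 < 2 → not met
Not met: 1, 2, 5, 6, 8, 9, 10, 11, 12

1, 2, 5, 6, 8, 9, 10, 11, 12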